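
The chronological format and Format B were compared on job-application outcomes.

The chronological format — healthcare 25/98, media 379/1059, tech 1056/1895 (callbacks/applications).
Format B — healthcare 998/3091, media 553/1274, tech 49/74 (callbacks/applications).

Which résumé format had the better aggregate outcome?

Healthcare: the chronological format 25/98 = 25.5%, Format B 998/3091 = 32.3% → Format B
Media: the chronological format 379/1059 = 35.8%, Format B 553/1274 = 43.4% → Format B
Tech: the chronological format 1056/1895 = 55.7%, Format B 49/74 = 66.2% → Format B
Overall: the chronological format 1460/3052 = 47.8%, Format B 1600/4439 = 36.0% → the chronological format
(Format B wins every industry group but the chronological format wins overall — Format B's applications skew toward the low-rate healthcare group.)

the chronological format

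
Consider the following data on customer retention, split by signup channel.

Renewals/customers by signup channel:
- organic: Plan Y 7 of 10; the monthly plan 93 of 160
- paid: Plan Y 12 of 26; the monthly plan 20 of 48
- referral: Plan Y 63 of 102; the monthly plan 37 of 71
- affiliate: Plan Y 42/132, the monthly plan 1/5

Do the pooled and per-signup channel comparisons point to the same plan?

Organic: Plan Y 7/10 = 70.0%, the monthly plan 93/160 = 58.1% → Plan Y
Paid: Plan Y 12/26 = 46.2%, the monthly plan 20/48 = 41.7% → Plan Y
Referral: Plan Y 63/102 = 61.8%, the monthly plan 37/71 = 52.1% → Plan Y
Affiliate: Plan Y 42/132 = 31.8%, the monthly plan 1/5 = 20.0% → Plan Y
Overall: Plan Y 124/270 = 45.9%, the monthly plan 151/284 = 53.2% → the monthly plan
Plan Y wins each signup group but the monthly plan wins overall — the comparison reverses. Plan Y's customers skew toward affiliate, which has a lower base rate.

No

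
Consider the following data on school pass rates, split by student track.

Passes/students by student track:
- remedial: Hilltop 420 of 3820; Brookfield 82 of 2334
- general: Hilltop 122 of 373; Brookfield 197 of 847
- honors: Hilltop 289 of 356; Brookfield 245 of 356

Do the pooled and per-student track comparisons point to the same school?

Yes

Remedial: Hilltop 420/3820 = 11.0%, Brookfield 82/2334 = 3.5% → Hilltop
General: Hilltop 122/373 = 32.7%, Brookfield 197/847 = 23.3% → Hilltop
Honors: Hilltop 289/356 = 81.2%, Brookfield 245/356 = 68.8% → Hilltop
Overall: Hilltop 831/4549 = 18.3%, Brookfield 524/3537 = 14.8% → Hilltop
Hilltop wins overall and in every student group — no reversal.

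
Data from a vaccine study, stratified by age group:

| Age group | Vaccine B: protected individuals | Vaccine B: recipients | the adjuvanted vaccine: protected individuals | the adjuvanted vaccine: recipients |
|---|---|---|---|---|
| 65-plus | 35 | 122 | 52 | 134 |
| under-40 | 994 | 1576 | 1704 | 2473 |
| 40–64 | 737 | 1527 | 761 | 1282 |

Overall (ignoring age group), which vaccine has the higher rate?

the adjuvanted vaccine

65-plus: Vaccine B 35/122 = 28.7%, the adjuvanted vaccine 52/134 = 38.8% → the adjuvanted vaccine
Under-40: Vaccine B 994/1576 = 63.1%, the adjuvanted vaccine 1704/2473 = 68.9% → the adjuvanted vaccine
40–64: Vaccine B 737/1527 = 48.3%, the adjuvanted vaccine 761/1282 = 59.4% → the adjuvanted vaccine
Overall: Vaccine B 1766/3225 = 54.8%, the adjuvanted vaccine 2517/3889 = 64.7% → the adjuvanted vaccine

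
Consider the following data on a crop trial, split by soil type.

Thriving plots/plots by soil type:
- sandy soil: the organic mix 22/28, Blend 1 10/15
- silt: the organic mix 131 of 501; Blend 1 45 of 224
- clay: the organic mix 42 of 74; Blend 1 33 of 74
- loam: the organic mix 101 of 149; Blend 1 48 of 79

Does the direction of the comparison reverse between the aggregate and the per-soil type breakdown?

No

Sandy soil: the organic mix 22/28 = 78.6%, Blend 1 10/15 = 66.7% → the organic mix
Silt: the organic mix 131/501 = 26.1%, Blend 1 45/224 = 20.1% → the organic mix
Clay: the organic mix 42/74 = 56.8%, Blend 1 33/74 = 44.6% → the organic mix
Loam: the organic mix 101/149 = 67.8%, Blend 1 48/79 = 60.8% → the organic mix
Overall: the organic mix 296/752 = 39.4%, Blend 1 136/392 = 34.7% → the organic mix
The organic mix wins overall and in every soil group — no reversal.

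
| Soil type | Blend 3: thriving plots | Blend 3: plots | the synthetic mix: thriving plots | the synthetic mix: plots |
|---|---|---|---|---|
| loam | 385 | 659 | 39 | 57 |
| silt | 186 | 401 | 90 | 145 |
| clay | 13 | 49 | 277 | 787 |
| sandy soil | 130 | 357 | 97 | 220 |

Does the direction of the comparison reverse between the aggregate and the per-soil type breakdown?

Yes

Loam: Blend 3 385/659 = 58.4%, the synthetic mix 39/57 = 68.4% → the synthetic mix
Silt: Blend 3 186/401 = 46.4%, the synthetic mix 90/145 = 62.1% → the synthetic mix
Clay: Blend 3 13/49 = 26.5%, the synthetic mix 277/787 = 35.2% → the synthetic mix
Sandy soil: Blend 3 130/357 = 36.4%, the synthetic mix 97/220 = 44.1% → the synthetic mix
Overall: Blend 3 714/1466 = 48.7%, the synthetic mix 503/1209 = 41.6% → Blend 3
The synthetic mix wins each soil group but Blend 3 wins overall — the comparison reverses. The synthetic mix's plots skew toward clay, which has a lower base rate.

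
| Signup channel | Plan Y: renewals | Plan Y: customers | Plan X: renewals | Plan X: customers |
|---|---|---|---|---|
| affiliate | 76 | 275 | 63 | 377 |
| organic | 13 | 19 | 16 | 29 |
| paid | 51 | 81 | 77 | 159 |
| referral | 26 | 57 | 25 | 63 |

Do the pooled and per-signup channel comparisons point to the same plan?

Yes

Affiliate: Plan Y 76/275 = 27.6%, Plan X 63/377 = 16.7% → Plan Y
Organic: Plan Y 13/19 = 68.4%, Plan X 16/29 = 55.2% → Plan Y
Paid: Plan Y 51/81 = 63.0%, Plan X 77/159 = 48.4% → Plan Y
Referral: Plan Y 26/57 = 45.6%, Plan X 25/63 = 39.7% → Plan Y
Overall: Plan Y 166/432 = 38.4%, Plan X 181/628 = 28.8% → Plan Y
Plan Y wins overall and in every signup group — no reversal.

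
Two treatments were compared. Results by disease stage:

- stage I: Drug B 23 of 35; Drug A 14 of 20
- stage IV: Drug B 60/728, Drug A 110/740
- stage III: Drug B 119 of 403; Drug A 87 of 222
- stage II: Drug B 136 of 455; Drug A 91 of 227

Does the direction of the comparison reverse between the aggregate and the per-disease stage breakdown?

Stage I: Drug B 23/35 = 65.7%, Drug A 14/20 = 70.0% → Drug A
Stage IV: Drug B 60/728 = 8.2%, Drug A 110/740 = 14.9% → Drug A
Stage III: Drug B 119/403 = 29.5%, Drug A 87/222 = 39.2% → Drug A
Stage II: Drug B 136/455 = 29.9%, Drug A 91/227 = 40.1% → Drug A
Overall: Drug B 338/1621 = 20.9%, Drug A 302/1209 = 25.0% → Drug A
Drug A wins overall and in every disease group — no reversal.

No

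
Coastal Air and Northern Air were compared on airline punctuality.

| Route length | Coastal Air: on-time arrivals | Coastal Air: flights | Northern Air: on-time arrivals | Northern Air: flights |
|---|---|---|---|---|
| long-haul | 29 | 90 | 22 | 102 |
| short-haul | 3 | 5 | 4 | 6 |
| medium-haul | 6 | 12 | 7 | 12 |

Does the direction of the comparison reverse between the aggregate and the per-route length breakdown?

Long-haul: Coastal Air 29/90 = 32.2%, Northern Air 22/102 = 21.6% → Coastal Air
Short-haul: Coastal Air 3/5 = 60.0%, Northern Air 4/6 = 66.7% → Northern Air
Medium-haul: Coastal Air 6/12 = 50.0%, Northern Air 7/12 = 58.3% → Northern Air
Overall: Coastal Air 38/107 = 35.5%, Northern Air 33/120 = 27.5% → Coastal Air
Neither sweeps: Coastal Air wins 1 of 3 groups, Northern Air wins 2. Coastal Air wins overall but not every group — no Simpson reversal.

No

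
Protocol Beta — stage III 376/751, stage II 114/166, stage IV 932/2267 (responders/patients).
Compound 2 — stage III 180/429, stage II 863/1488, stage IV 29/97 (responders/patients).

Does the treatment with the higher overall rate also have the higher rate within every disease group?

No

Stage III: Protocol Beta 376/751 = 50.1%, Compound 2 180/429 = 42.0% → Protocol Beta
Stage II: Protocol Beta 114/166 = 68.7%, Compound 2 863/1488 = 58.0% → Protocol Beta
Stage IV: Protocol Beta 932/2267 = 41.1%, Compound 2 29/97 = 29.9% → Protocol Beta
Overall: Protocol Beta 1422/3184 = 44.7%, Compound 2 1072/2014 = 53.2% → Compound 2
Protocol Beta wins each disease group but Compound 2 wins overall — the comparison reverses. Protocol Beta's patients skew toward stage IV, which has a lower base rate.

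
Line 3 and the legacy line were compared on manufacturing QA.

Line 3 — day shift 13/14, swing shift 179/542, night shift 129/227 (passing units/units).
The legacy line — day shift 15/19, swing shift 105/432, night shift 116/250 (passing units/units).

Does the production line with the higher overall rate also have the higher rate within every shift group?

Day shift: Line 3 13/14 = 92.9%, the legacy line 15/19 = 78.9% → Line 3
Swing shift: Line 3 179/542 = 33.0%, the legacy line 105/432 = 24.3% → Line 3
Night shift: Line 3 129/227 = 56.8%, the legacy line 116/250 = 46.4% → Line 3
Overall: Line 3 321/783 = 41.0%, the legacy line 236/701 = 33.7% → Line 3
Line 3 wins overall and in every shift group — no reversal.

Yes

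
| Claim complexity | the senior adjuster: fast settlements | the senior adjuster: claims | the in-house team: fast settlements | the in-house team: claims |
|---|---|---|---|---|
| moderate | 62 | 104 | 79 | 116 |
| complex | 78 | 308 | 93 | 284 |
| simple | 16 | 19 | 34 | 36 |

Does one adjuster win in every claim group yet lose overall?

No

Moderate: the senior adjuster 62/104 = 59.6%, the in-house team 79/116 = 68.1% → the in-house team
Complex: the senior adjuster 78/308 = 25.3%, the in-house team 93/284 = 32.7% → the in-house team
Simple: the senior adjuster 16/19 = 84.2%, the in-house team 34/36 = 94.4% → the in-house team
Overall: the senior adjuster 156/431 = 36.2%, the in-house team 206/436 = 47.2% → the in-house team
The in-house team wins overall and in every claim group — no reversal.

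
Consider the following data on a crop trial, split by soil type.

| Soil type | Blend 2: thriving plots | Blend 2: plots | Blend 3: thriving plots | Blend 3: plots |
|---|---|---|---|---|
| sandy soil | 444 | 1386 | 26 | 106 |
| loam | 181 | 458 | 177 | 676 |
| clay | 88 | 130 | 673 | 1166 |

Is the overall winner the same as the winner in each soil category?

No

Sandy soil: Blend 2 444/1386 = 32.0%, Blend 3 26/106 = 24.5% → Blend 2
Loam: Blend 2 181/458 = 39.5%, Blend 3 177/676 = 26.2% → Blend 2
Clay: Blend 2 88/130 = 67.7%, Blend 3 673/1166 = 57.7% → Blend 2
Overall: Blend 2 713/1974 = 36.1%, Blend 3 876/1948 = 45.0% → Blend 3
Blend 2 wins each soil group but Blend 3 wins overall — the comparison reverses. Blend 2's plots skew toward sandy soil, which has a lower base rate.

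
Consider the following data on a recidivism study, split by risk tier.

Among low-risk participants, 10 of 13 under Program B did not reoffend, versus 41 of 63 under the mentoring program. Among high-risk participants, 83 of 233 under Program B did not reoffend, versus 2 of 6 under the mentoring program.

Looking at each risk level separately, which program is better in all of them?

Low-risk: Program B 10/13 = 76.9%, the mentoring program 41/63 = 65.1% → Program B
High-risk: Program B 83/233 = 35.6%, the mentoring program 2/6 = 33.3% → Program B
Program B has the higher rate in both groups.

Program B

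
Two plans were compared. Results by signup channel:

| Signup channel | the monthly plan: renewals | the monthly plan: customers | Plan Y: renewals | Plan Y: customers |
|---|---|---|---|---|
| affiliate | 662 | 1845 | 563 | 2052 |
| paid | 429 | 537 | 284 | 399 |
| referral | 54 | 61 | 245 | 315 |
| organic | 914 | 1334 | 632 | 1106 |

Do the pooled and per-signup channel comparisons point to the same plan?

Affiliate: the monthly plan 662/1845 = 35.9%, Plan Y 563/2052 = 27.4% → the monthly plan
Paid: the monthly plan 429/537 = 79.9%, Plan Y 284/399 = 71.2% → the monthly plan
Referral: the monthly plan 54/61 = 88.5%, Plan Y 245/315 = 77.8% → the monthly plan
Organic: the monthly plan 914/1334 = 68.5%, Plan Y 632/1106 = 57.1% → the monthly plan
Overall: the monthly plan 2059/3777 = 54.5%, Plan Y 1724/3872 = 44.5% → the monthly plan
The monthly plan wins overall and in every signup group — no reversal.

Yes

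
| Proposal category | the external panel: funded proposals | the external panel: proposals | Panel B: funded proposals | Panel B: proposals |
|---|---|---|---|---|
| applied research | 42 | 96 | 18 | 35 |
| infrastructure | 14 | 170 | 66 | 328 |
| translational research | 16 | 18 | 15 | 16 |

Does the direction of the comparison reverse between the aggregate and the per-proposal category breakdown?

Applied research: the external panel 42/96 = 43.8%, Panel B 18/35 = 51.4% → Panel B
Infrastructure: the external panel 14/170 = 8.2%, Panel B 66/328 = 20.1% → Panel B
Translational research: the external panel 16/18 = 88.9%, Panel B 15/16 = 93.8% → Panel B
Overall: the external panel 72/284 = 25.4%, Panel B 99/379 = 26.1% → Panel B
Panel B wins overall and in every proposal group — no reversal.

No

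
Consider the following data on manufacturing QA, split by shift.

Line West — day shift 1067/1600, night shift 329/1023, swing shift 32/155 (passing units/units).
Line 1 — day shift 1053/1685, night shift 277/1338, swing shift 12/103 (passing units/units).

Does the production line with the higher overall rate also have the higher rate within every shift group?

Yes

Day shift: Line West 1067/1600 = 66.7%, Line 1 1053/1685 = 62.5% → Line West
Night shift: Line West 329/1023 = 32.2%, Line 1 277/1338 = 20.7% → Line West
Swing shift: Line West 32/155 = 20.6%, Line 1 12/103 = 11.7% → Line West
Overall: Line West 1428/2778 = 51.4%, Line 1 1342/3126 = 42.9% → Line West
Line West wins overall and in every shift group — no reversal.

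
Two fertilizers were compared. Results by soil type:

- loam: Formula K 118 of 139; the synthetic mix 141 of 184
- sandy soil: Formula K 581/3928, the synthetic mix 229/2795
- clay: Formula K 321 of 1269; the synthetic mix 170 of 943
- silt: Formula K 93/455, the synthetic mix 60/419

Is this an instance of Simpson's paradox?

No

Loam: Formula K 118/139 = 84.9%, the synthetic mix 141/184 = 76.6% → Formula K
Sandy soil: Formula K 581/3928 = 14.8%, the synthetic mix 229/2795 = 8.2% → Formula K
Clay: Formula K 321/1269 = 25.3%, the synthetic mix 170/943 = 18.0% → Formula K
Silt: Formula K 93/455 = 20.4%, the synthetic mix 60/419 = 14.3% → Formula K
Overall: Formula K 1113/5791 = 19.2%, the synthetic mix 600/4341 = 13.8% → Formula K
Formula K wins overall and in every soil group — no reversal.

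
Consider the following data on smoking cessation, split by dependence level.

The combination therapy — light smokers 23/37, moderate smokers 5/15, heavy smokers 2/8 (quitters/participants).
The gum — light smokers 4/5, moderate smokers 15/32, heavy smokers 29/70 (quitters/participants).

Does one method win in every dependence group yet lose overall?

Yes

Light smokers: the combination therapy 23/37 = 62.2%, the gum 4/5 = 80.0% → the gum
Moderate smokers: the combination therapy 5/15 = 33.3%, the gum 15/32 = 46.9% → the gum
Heavy smokers: the combination therapy 2/8 = 25.0%, the gum 29/70 = 41.4% → the gum
Overall: the combination therapy 30/60 = 50.0%, the gum 48/107 = 44.9% → the combination therapy
The gum wins each dependence group but the combination therapy wins overall — the comparison reverses. The gum's participants skew toward heavy smokers, which has a lower base rate.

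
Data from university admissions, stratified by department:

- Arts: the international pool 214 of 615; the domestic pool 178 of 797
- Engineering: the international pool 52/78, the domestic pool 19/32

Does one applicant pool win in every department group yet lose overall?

No

Arts: the international pool 214/615 = 34.8%, the domestic pool 178/797 = 22.3% → the international pool
Engineering: the international pool 52/78 = 66.7%, the domestic pool 19/32 = 59.4% → the international pool
Overall: the international pool 266/693 = 38.4%, the domestic pool 197/829 = 23.8% → the international pool
The international pool wins overall and in every department group — no reversal.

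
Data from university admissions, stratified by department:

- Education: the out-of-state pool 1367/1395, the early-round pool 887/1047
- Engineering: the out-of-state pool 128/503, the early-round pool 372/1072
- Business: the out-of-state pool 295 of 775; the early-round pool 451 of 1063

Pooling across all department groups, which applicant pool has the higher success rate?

the out-of-state pool

Education: the out-of-state pool 1367/1395 = 98.0%, the early-round pool 887/1047 = 84.7% → the out-of-state pool
Engineering: the out-of-state pool 128/503 = 25.4%, the early-round pool 372/1072 = 34.7% → the early-round pool
Business: the out-of-state pool 295/775 = 38.1%, the early-round pool 451/1063 = 42.4% → the early-round pool
Overall: the out-of-state pool 1790/2673 = 67.0%, the early-round pool 1710/3182 = 53.7% → the out-of-state pool
(Neither sweeps every department group, but the out-of-state pool has the higher pooled rate.)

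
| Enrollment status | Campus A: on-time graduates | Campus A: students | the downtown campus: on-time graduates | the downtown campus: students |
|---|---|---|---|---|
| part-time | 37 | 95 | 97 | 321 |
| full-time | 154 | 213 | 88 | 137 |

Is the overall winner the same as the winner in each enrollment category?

Part-time: Campus A 37/95 = 38.9%, the downtown campus 97/321 = 30.2% → Campus A
Full-time: Campus A 154/213 = 72.3%, the downtown campus 88/137 = 64.2% → Campus A
Overall: Campus A 191/308 = 62.0%, the downtown campus 185/458 = 40.4% → Campus A
Campus A wins overall and in every enrollment group — no reversal.

Yes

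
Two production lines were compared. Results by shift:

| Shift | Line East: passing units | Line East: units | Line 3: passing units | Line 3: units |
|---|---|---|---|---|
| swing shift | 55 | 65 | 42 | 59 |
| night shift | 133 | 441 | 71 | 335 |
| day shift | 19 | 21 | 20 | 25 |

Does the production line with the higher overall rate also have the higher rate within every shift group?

Swing shift: Line East 55/65 = 84.6%, Line 3 42/59 = 71.2% → Line East
Night shift: Line East 133/441 = 30.2%, Line 3 71/335 = 21.2% → Line East
Day shift: Line East 19/21 = 90.5%, Line 3 20/25 = 80.0% → Line East
Overall: Line East 207/527 = 39.3%, Line 3 133/419 = 31.7% → Line East
Line East wins overall and in every shift group — no reversal.

Yes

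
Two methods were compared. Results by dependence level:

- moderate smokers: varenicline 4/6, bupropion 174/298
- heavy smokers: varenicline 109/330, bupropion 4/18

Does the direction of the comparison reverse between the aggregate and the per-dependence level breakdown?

Yes

Moderate smokers: varenicline 4/6 = 66.7%, bupropion 174/298 = 58.4% → varenicline
Heavy smokers: varenicline 109/330 = 33.0%, bupropion 4/18 = 22.2% → varenicline
Overall: varenicline 113/336 = 33.6%, bupropion 178/316 = 56.3% → bupropion
Varenicline wins each dependence group but bupropion wins overall — the comparison reverses. Varenicline's participants skew toward heavy smokers, which has a lower base rate.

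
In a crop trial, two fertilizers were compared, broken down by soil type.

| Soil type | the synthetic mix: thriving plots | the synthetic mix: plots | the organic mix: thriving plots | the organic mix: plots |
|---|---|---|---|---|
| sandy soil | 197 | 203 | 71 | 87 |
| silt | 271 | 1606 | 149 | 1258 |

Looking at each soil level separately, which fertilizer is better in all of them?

the synthetic mix

Sandy soil: the synthetic mix 197/203 = 97.0%, the organic mix 71/87 = 81.6% → the synthetic mix
Silt: the synthetic mix 271/1606 = 16.9%, the organic mix 149/1258 = 11.8% → the synthetic mix
The synthetic mix has the higher rate in both groups.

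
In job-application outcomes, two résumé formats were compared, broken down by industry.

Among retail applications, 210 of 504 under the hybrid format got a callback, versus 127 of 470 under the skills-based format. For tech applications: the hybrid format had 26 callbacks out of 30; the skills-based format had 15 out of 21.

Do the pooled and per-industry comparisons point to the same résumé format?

Retail: the hybrid format 210/504 = 41.7%, the skills-based format 127/470 = 27.0% → the hybrid format
Tech: the hybrid format 26/30 = 86.7%, the skills-based format 15/21 = 71.4% → the hybrid format
Overall: the hybrid format 236/534 = 44.2%, the skills-based format 142/491 = 28.9% → the hybrid format
The hybrid format wins overall and in every industry group — no reversal.

Yes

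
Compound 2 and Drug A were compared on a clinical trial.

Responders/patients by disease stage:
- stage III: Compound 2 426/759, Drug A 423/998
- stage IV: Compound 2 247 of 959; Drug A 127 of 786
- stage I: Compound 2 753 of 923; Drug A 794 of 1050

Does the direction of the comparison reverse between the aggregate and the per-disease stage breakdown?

No

Stage III: Compound 2 426/759 = 56.1%, Drug A 423/998 = 42.4% → Compound 2
Stage IV: Compound 2 247/959 = 25.8%, Drug A 127/786 = 16.2% → Compound 2
Stage I: Compound 2 753/923 = 81.6%, Drug A 794/1050 = 75.6% → Compound 2
Overall: Compound 2 1426/2641 = 54.0%, Drug A 1344/2834 = 47.4% → Compound 2
Compound 2 wins overall and in every disease group — no reversal.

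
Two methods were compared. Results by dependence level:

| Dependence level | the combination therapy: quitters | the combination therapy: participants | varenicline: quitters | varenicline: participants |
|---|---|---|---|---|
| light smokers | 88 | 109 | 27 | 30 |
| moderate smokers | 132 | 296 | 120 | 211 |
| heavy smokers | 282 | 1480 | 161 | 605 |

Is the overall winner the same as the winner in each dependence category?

Light smokers: the combination therapy 88/109 = 80.7%, varenicline 27/30 = 90.0% → varenicline
Moderate smokers: the combination therapy 132/296 = 44.6%, varenicline 120/211 = 56.9% → varenicline
Heavy smokers: the combination therapy 282/1480 = 19.1%, varenicline 161/605 = 26.6% → varenicline
Overall: the combination therapy 502/1885 = 26.6%, varenicline 308/846 = 36.4% → varenicline
Varenicline wins overall and in every dependence group — no reversal.

Yes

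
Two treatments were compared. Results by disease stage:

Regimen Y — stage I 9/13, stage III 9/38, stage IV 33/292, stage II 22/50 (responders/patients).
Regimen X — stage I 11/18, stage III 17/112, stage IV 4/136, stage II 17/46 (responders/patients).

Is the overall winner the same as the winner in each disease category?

Stage I: Regimen Y 9/13 = 69.2%, Regimen X 11/18 = 61.1% → Regimen Y
Stage III: Regimen Y 9/38 = 23.7%, Regimen X 17/112 = 15.2% → Regimen Y
Stage IV: Regimen Y 33/292 = 11.3%, Regimen X 4/136 = 2.9% → Regimen Y
Stage II: Regimen Y 22/50 = 44.0%, Regimen X 17/46 = 37.0% → Regimen Y
Overall: Regimen Y 73/393 = 18.6%, Regimen X 49/312 = 15.7% → Regimen Y
Regimen Y wins overall and in every disease group — no reversal.

Yes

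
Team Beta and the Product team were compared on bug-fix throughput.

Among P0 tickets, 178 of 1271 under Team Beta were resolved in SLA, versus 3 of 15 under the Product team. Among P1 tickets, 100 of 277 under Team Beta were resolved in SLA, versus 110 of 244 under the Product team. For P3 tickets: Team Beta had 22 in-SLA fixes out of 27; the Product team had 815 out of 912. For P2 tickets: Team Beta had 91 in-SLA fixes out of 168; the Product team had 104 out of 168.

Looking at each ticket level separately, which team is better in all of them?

the Product team

P0: Team Beta 178/1271 = 14.0%, the Product team 3/15 = 20.0% → the Product team
P1: Team Beta 100/277 = 36.1%, the Product team 110/244 = 45.1% → the Product team
P3: Team Beta 22/27 = 81.5%, the Product team 815/912 = 89.4% → the Product team
P2: Team Beta 91/168 = 54.2%, the Product team 104/168 = 61.9% → the Product team
The Product team has the higher rate in all 4 groups.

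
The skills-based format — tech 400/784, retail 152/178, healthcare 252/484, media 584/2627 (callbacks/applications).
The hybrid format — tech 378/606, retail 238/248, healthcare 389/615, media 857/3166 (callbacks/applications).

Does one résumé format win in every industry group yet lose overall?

No

Tech: the skills-based format 400/784 = 51.0%, the hybrid format 378/606 = 62.4% → the hybrid format
Retail: the skills-based format 152/178 = 85.4%, the hybrid format 238/248 = 96.0% → the hybrid format
Healthcare: the skills-based format 252/484 = 52.1%, the hybrid format 389/615 = 63.3% → the hybrid format
Media: the skills-based format 584/2627 = 22.2%, the hybrid format 857/3166 = 27.1% → the hybrid format
Overall: the skills-based format 1388/4073 = 34.1%, the hybrid format 1862/4635 = 40.2% → the hybrid format
The hybrid format wins overall and in every industry group — no reversal.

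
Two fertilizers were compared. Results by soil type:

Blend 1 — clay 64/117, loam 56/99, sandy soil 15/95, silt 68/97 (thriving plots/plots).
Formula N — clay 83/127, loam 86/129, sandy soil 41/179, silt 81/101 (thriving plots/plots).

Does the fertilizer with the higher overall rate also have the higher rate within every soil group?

Clay: Blend 1 64/117 = 54.7%, Formula N 83/127 = 65.4% → Formula N
Loam: Blend 1 56/99 = 56.6%, Formula N 86/129 = 66.7% → Formula N
Sandy soil: Blend 1 15/95 = 15.8%, Formula N 41/179 = 22.9% → Formula N
Silt: Blend 1 68/97 = 70.1%, Formula N 81/101 = 80.2% → Formula N
Overall: Blend 1 203/408 = 49.8%, Formula N 291/536 = 54.3% → Formula N
Formula N wins overall and in every soil group — no reversal.

Yes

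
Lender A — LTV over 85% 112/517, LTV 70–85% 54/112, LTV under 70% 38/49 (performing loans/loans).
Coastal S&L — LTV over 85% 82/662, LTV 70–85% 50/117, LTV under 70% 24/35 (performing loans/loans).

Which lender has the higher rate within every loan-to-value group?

LTV over 85%: Lender A 112/517 = 21.7%, Coastal S&L 82/662 = 12.4% → Lender A
LTV 70–85%: Lender A 54/112 = 48.2%, Coastal S&L 50/117 = 42.7% → Lender A
LTV under 70%: Lender A 38/49 = 77.6%, Coastal S&L 24/35 = 68.6% → Lender A
Lender A has the higher rate in all 3 groups.

Lender A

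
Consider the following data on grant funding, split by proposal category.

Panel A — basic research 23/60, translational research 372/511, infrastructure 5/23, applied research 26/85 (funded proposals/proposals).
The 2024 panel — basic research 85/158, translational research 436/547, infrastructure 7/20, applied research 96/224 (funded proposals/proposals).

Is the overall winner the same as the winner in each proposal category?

Basic research: Panel A 23/60 = 38.3%, the 2024 panel 85/158 = 53.8% → the 2024 panel
Translational research: Panel A 372/511 = 72.8%, the 2024 panel 436/547 = 79.7% → the 2024 panel
Infrastructure: Panel A 5/23 = 21.7%, the 2024 panel 7/20 = 35.0% → the 2024 panel
Applied research: Panel A 26/85 = 30.6%, the 2024 panel 96/224 = 42.9% → the 2024 panel
Overall: Panel A 426/679 = 62.7%, the 2024 panel 624/949 = 65.8% → the 2024 panel
The 2024 panel wins overall and in every proposal group — no reversal.

Yes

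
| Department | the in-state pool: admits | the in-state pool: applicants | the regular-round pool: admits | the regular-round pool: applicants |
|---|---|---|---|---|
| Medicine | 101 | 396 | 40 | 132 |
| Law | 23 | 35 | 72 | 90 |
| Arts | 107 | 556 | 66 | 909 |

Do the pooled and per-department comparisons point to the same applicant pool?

No

Medicine: the in-state pool 101/396 = 25.5%, the regular-round pool 40/132 = 30.3% → the regular-round pool
Law: the in-state pool 23/35 = 65.7%, the regular-round pool 72/90 = 80.0% → the regular-round pool
Arts: the in-state pool 107/556 = 19.2%, the regular-round pool 66/909 = 7.3% → the in-state pool
Overall: the in-state pool 231/987 = 23.4%, the regular-round pool 178/1131 = 15.7% → the in-state pool
Neither sweeps: the in-state pool wins 1 of 3 groups, the regular-round pool wins 2. The in-state pool wins overall but not every group — no Simpson reversal.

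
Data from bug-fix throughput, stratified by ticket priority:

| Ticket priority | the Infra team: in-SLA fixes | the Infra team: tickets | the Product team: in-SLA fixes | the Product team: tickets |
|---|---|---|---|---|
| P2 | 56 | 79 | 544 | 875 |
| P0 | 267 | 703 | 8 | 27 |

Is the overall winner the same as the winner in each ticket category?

P2: the Infra team 56/79 = 70.9%, the Product team 544/875 = 62.2% → the Infra team
P0: the Infra team 267/703 = 38.0%, the Product team 8/27 = 29.6% → the Infra team
Overall: the Infra team 323/782 = 41.3%, the Product team 552/902 = 61.2% → the Product team
The Infra team wins each ticket group but the Product team wins overall — the comparison reverses. The Infra team's tickets skew toward P0, which has a lower base rate.

No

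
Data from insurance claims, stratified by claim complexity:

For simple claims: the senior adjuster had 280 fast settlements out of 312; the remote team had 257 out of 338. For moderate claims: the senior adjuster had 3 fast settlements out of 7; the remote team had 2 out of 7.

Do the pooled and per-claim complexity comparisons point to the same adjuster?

Simple: the senior adjuster 280/312 = 89.7%, the remote team 257/338 = 76.0% → the senior adjuster
Moderate: the senior adjuster 3/7 = 42.9%, the remote team 2/7 = 28.6% → the senior adjuster
Overall: the senior adjuster 283/319 = 88.7%, the remote team 259/345 = 75.1% → the senior adjuster
The senior adjuster wins overall and in every claim group — no reversal.

Yes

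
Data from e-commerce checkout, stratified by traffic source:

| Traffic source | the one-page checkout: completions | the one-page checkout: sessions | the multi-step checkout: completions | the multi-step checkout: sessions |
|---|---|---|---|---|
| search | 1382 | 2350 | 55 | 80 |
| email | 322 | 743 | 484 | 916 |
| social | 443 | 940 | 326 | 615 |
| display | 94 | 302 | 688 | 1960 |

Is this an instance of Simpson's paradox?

Yes

Search: the one-page checkout 1382/2350 = 58.8%, the multi-step checkout 55/80 = 68.8% → the multi-step checkout
Email: the one-page checkout 322/743 = 43.3%, the multi-step checkout 484/916 = 52.8% → the multi-step checkout
Social: the one-page checkout 443/940 = 47.1%, the multi-step checkout 326/615 = 53.0% → the multi-step checkout
Display: the one-page checkout 94/302 = 31.1%, the multi-step checkout 688/1960 = 35.1% → the multi-step checkout
Overall: the one-page checkout 2241/4335 = 51.7%, the multi-step checkout 1553/3571 = 43.5% → the one-page checkout
The multi-step checkout wins each traffic group but the one-page checkout wins overall — the comparison reverses. The multi-step checkout's sessions skew toward display, which has a lower base rate.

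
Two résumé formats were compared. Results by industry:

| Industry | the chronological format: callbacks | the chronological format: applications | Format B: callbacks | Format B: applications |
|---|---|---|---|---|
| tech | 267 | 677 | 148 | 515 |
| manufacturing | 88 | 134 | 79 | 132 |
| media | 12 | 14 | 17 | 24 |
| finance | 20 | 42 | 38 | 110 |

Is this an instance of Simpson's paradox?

Tech: the chronological format 267/677 = 39.4%, Format B 148/515 = 28.7% → the chronological format
Manufacturing: the chronological format 88/134 = 65.7%, Format B 79/132 = 59.8% → the chronological format
Media: the chronological format 12/14 = 85.7%, Format B 17/24 = 70.8% → the chronological format
Finance: the chronological format 20/42 = 47.6%, Format B 38/110 = 34.5% → the chronological format
Overall: the chronological format 387/867 = 44.6%, Format B 282/781 = 36.1% → the chronological format
The chronological format wins overall and in every industry group — no reversal.

No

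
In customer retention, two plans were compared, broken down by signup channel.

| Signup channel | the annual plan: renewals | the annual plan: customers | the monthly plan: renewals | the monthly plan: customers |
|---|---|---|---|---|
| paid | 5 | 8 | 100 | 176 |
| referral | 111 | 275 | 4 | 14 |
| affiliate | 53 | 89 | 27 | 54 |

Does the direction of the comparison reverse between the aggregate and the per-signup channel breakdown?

Paid: the annual plan 5/8 = 62.5%, the monthly plan 100/176 = 56.8% → the annual plan
Referral: the annual plan 111/275 = 40.4%, the monthly plan 4/14 = 28.6% → the annual plan
Affiliate: the annual plan 53/89 = 59.6%, the monthly plan 27/54 = 50.0% → the annual plan
Overall: the annual plan 169/372 = 45.4%, the monthly plan 131/244 = 53.7% → the monthly plan
The annual plan wins each signup group but the monthly plan wins overall — the comparison reverses. The annual plan's customers skew toward referral, which has a lower base rate.

Yes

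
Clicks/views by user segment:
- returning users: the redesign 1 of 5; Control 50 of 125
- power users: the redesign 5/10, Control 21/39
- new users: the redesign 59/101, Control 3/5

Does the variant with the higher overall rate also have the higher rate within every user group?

No

Returning users: the redesign 1/5 = 20.0%, Control 50/125 = 40.0% → Control
Power users: the redesign 5/10 = 50.0%, Control 21/39 = 53.8% → Control
New users: the redesign 59/101 = 58.4%, Control 3/5 = 60.0% → Control
Overall: the redesign 65/116 = 56.0%, Control 74/169 = 43.8% → the redesign
Control wins each user group but the redesign wins overall — the comparison reverses. Control's views skew toward returning users, which has a lower base rate.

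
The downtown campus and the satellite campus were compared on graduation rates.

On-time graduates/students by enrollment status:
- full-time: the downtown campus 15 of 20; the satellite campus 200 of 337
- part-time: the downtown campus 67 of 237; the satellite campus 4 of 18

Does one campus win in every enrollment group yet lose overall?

Full-time: the downtown campus 15/20 = 75.0%, the satellite campus 200/337 = 59.3% → the downtown campus
Part-time: the downtown campus 67/237 = 28.3%, the satellite campus 4/18 = 22.2% → the downtown campus
Overall: the downtown campus 82/257 = 31.9%, the satellite campus 204/355 = 57.5% → the satellite campus
The downtown campus wins each enrollment group but the satellite campus wins overall — the comparison reverses. The downtown campus's students skew toward part-time, which has a lower base rate.

Yes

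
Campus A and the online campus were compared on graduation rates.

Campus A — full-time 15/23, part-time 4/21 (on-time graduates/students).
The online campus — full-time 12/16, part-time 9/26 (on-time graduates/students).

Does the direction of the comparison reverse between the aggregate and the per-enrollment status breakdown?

Full-time: Campus A 15/23 = 65.2%, the online campus 12/16 = 75.0% → the online campus
Part-time: Campus A 4/21 = 19.0%, the online campus 9/26 = 34.6% → the online campus
Overall: Campus A 19/44 = 43.2%, the online campus 21/42 = 50.0% → the online campus
The online campus wins overall and in every enrollment group — no reversal.

No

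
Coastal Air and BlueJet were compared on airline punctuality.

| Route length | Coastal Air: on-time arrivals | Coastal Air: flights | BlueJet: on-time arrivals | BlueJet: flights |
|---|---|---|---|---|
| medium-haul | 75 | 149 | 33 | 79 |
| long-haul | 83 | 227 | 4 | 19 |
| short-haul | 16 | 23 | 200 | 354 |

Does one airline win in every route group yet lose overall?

Yes

Medium-haul: Coastal Air 75/149 = 50.3%, BlueJet 33/79 = 41.8% → Coastal Air
Long-haul: Coastal Air 83/227 = 36.6%, BlueJet 4/19 = 21.1% → Coastal Air
Short-haul: Coastal Air 16/23 = 69.6%, BlueJet 200/354 = 56.5% → Coastal Air
Overall: Coastal Air 174/399 = 43.6%, BlueJet 237/452 = 52.4% → BlueJet
Coastal Air wins each route group but BlueJet wins overall — the comparison reverses. Coastal Air's flights skew toward long-haul, which has a lower base rate.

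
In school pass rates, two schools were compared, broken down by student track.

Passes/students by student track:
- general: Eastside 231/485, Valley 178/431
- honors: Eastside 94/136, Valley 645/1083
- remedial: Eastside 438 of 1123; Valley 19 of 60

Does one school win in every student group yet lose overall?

General: Eastside 231/485 = 47.6%, Valley 178/431 = 41.3% → Eastside
Honors: Eastside 94/136 = 69.1%, Valley 645/1083 = 59.6% → Eastside
Remedial: Eastside 438/1123 = 39.0%, Valley 19/60 = 31.7% → Eastside
Overall: Eastside 763/1744 = 43.8%, Valley 842/1574 = 53.5% → Valley
Eastside wins each student group but Valley wins overall — the comparison reverses. Eastside's students skew toward remedial, which has a lower base rate.

Yes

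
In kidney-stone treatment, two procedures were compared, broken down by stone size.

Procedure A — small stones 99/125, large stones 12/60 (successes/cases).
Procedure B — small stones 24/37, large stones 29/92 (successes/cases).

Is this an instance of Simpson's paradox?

No

Small stones: Procedure A 99/125 = 79.2%, Procedure B 24/37 = 64.9% → Procedure A
Large stones: Procedure A 12/60 = 20.0%, Procedure B 29/92 = 31.5% → Procedure B
Overall: Procedure A 111/185 = 60.0%, Procedure B 53/129 = 41.1% → Procedure A
Neither sweeps: Procedure A wins 1 of 2 groups, Procedure B wins 1. Procedure A wins overall but not every group — no Simpson reversal.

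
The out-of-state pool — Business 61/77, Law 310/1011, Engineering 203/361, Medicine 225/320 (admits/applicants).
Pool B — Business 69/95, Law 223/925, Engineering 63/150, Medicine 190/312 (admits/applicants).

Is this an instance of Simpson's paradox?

Business: the out-of-state pool 61/77 = 79.2%, Pool B 69/95 = 72.6% → the out-of-state pool
Law: the out-of-state pool 310/1011 = 30.7%, Pool B 223/925 = 24.1% → the out-of-state pool
Engineering: the out-of-state pool 203/361 = 56.2%, Pool B 63/150 = 42.0% → the out-of-state pool
Medicine: the out-of-state pool 225/320 = 70.3%, Pool B 190/312 = 60.9% → the out-of-state pool
Overall: the out-of-state pool 799/1769 = 45.2%, Pool B 545/1482 = 36.8% → the out-of-state pool
The out-of-state pool wins overall and in every department group — no reversal.

No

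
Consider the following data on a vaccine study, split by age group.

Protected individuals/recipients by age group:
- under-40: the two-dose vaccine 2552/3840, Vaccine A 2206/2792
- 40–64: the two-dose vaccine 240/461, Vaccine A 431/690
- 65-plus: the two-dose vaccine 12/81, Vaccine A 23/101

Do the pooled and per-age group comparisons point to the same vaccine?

Yes

Under-40: the two-dose vaccine 2552/3840 = 66.5%, Vaccine A 2206/2792 = 79.0% → Vaccine A
40–64: the two-dose vaccine 240/461 = 52.1%, Vaccine A 431/690 = 62.5% → Vaccine A
65-plus: the two-dose vaccine 12/81 = 14.8%, Vaccine A 23/101 = 22.8% → Vaccine A
Overall: the two-dose vaccine 2804/4382 = 64.0%, Vaccine A 2660/3583 = 74.2% → Vaccine A
Vaccine A wins overall and in every age group — no reversal.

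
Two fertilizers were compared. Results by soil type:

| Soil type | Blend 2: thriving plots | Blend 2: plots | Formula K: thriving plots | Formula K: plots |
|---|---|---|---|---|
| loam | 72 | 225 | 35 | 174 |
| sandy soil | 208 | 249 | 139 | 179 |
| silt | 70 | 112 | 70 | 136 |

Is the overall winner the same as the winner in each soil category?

Yes

Loam: Blend 2 72/225 = 32.0%, Formula K 35/174 = 20.1% → Blend 2
Sandy soil: Blend 2 208/249 = 83.5%, Formula K 139/179 = 77.7% → Blend 2
Silt: Blend 2 70/112 = 62.5%, Formula K 70/136 = 51.5% → Blend 2
Overall: Blend 2 350/586 = 59.7%, Formula K 244/489 = 49.9% → Blend 2
Blend 2 wins overall and in every soil group — no reversal.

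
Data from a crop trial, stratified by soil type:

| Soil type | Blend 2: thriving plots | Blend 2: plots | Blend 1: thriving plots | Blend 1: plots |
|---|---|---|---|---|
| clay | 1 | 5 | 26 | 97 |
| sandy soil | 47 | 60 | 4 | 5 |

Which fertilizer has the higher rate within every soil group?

Blend 1

Clay: Blend 2 1/5 = 20.0%, Blend 1 26/97 = 26.8% → Blend 1
Sandy soil: Blend 2 47/60 = 78.3%, Blend 1 4/5 = 80.0% → Blend 1
Blend 1 has the higher rate in both groups.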